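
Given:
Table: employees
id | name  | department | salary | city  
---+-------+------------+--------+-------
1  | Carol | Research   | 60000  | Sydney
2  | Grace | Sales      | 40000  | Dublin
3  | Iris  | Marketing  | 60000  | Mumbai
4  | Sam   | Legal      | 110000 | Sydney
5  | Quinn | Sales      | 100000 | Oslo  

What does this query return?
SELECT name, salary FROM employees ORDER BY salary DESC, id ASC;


Sorting by salary DESC, then id ASC for ties

5 rows:
Sam, 110000
Quinn, 100000
Carol, 60000
Iris, 60000
Grace, 40000


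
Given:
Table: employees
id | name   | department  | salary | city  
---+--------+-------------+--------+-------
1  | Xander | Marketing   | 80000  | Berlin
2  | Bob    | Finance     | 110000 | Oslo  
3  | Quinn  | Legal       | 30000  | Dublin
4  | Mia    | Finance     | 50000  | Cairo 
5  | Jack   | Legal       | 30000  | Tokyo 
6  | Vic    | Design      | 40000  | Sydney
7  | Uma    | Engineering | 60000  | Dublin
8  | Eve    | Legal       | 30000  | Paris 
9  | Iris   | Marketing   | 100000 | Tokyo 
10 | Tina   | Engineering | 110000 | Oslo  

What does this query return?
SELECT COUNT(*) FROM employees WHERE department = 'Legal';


Counting rows where department = 'Legal'
  Quinn -> MATCH
  Jack -> MATCH
  Eve -> MATCH


3


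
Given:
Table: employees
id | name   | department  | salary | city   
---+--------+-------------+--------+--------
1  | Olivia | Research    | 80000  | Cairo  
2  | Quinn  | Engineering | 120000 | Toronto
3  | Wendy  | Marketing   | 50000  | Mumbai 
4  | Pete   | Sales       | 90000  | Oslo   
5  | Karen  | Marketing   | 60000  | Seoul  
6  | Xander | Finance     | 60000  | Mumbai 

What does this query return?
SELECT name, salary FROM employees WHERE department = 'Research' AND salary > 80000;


Filtering: department = 'Research' AND salary > 80000
Matching: 0 rows

Empty result set (0 rows)


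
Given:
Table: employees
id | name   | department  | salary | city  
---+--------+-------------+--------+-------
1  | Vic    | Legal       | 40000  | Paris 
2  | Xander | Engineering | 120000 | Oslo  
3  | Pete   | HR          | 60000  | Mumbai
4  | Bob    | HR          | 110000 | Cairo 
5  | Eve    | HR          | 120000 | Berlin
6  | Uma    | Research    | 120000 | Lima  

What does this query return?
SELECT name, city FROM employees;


Projecting columns: name, city

6 rows:
Vic, Paris
Xander, Oslo
Pete, Mumbai
Bob, Cairo
Eve, Berlin
Uma, Lima


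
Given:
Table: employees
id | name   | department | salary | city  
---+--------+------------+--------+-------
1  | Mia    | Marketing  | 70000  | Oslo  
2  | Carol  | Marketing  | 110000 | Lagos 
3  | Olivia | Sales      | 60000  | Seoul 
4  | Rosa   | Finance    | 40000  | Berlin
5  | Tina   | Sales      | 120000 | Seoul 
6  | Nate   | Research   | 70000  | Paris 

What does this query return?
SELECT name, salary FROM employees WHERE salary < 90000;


Filtering: salary < 90000
Matching: 4 rows

4 rows:
Mia, 70000
Olivia, 60000
Rosa, 40000
Nate, 70000


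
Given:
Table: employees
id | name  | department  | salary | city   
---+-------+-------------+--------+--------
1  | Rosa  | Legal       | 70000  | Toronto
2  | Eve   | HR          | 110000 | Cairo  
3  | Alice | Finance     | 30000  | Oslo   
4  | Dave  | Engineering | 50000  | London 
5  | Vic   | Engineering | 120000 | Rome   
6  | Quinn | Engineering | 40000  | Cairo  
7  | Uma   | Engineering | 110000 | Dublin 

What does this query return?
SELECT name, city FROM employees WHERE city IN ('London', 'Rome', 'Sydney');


Filtering: city IN ('London', 'Rome', 'Sydney')
Matching: 2 rows

2 rows:
Dave, London
Vic, Rome


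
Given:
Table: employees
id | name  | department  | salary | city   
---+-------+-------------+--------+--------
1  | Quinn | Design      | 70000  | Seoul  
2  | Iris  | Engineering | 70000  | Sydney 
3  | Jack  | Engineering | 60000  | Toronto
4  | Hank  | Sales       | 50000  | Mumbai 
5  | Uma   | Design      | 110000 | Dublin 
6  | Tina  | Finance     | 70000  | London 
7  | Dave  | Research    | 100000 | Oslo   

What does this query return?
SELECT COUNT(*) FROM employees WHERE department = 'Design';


Counting rows where department = 'Design'
  Quinn -> MATCH
  Uma -> MATCH


2


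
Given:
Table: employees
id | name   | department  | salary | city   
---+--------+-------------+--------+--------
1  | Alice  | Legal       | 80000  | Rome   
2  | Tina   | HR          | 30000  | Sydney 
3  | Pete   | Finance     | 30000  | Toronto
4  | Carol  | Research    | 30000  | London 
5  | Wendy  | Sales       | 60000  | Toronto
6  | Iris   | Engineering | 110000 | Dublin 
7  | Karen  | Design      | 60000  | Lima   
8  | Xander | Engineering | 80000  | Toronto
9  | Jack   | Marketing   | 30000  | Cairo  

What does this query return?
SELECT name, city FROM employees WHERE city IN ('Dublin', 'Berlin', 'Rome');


Filtering: city IN ('Dublin', 'Berlin', 'Rome')
Matching: 2 rows

2 rows:
Alice, Rome
Iris, Dublin


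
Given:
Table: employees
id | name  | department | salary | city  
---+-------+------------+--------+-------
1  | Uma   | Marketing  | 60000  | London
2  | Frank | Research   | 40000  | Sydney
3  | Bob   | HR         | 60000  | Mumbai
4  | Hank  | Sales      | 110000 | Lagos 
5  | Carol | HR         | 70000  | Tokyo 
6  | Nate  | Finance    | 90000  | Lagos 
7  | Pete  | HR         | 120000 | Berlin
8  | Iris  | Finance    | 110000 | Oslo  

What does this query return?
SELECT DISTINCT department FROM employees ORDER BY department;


All 'department' values (row order): Marketing, Research, HR, Sales, HR, Finance, HR, Finance
Removing duplicates leaves 5 unique value(s).

5 values:
Finance
HR
Marketing
Research
Sales


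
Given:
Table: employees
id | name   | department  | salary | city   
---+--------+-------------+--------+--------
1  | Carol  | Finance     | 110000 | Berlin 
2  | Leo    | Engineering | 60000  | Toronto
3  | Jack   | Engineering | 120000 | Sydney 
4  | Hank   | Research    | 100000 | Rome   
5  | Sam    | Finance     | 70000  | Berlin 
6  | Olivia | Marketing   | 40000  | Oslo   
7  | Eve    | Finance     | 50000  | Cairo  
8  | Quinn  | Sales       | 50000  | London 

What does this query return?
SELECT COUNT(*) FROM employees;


COUNT(*) counts all rows

8


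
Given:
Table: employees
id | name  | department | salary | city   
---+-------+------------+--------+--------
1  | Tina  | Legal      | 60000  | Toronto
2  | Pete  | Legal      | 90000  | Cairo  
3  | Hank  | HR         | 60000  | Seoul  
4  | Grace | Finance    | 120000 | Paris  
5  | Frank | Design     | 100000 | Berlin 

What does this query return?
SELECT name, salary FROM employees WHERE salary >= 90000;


Filtering: salary >= 90000
Matching: 3 rows

3 rows:
Pete, 90000
Grace, 120000
Frank, 100000


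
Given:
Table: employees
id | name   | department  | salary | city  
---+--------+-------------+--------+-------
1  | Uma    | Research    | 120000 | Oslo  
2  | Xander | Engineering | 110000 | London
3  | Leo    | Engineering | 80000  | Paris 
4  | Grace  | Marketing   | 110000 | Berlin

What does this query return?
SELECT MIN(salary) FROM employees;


Salaries: 120000, 110000, 80000, 110000
MIN = 80000

80000


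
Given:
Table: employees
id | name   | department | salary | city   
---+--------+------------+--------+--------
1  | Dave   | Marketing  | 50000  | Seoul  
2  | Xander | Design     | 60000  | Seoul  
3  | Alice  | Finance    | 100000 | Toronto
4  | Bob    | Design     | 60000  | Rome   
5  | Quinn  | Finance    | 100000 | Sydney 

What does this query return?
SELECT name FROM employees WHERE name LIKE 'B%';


LIKE 'B%' matches names starting with 'B'
Matching: 1

1 rows:
Bob


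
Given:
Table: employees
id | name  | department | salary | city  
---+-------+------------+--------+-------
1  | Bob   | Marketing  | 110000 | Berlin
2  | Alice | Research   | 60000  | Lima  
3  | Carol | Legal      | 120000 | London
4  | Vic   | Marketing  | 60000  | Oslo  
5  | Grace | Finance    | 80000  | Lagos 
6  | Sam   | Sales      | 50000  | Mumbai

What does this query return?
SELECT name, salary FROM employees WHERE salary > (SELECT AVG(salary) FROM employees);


Subquery: AVG(salary) = 80000.0
Filtering: salary > 80000.0
  Bob (110000) -> MATCH
  Carol (120000) -> MATCH


2 rows:
Bob, 110000
Carol, 120000


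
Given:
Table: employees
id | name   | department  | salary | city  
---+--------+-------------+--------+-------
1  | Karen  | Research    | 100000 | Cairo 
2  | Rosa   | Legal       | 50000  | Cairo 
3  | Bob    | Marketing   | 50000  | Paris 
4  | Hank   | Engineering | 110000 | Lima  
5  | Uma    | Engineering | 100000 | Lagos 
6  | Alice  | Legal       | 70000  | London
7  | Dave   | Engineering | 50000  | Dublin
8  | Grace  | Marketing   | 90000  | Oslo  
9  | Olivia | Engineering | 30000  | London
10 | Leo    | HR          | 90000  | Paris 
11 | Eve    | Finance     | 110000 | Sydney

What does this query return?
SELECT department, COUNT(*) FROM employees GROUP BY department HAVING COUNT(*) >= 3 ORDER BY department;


Groups with count >= 3:
  Engineering: 4 -> PASS
  Finance: 1 -> filtered out
  HR: 1 -> filtered out
  Legal: 2 -> filtered out
  Marketing: 2 -> filtered out
  Research: 1 -> filtered out


1 groups:
Engineering, 4


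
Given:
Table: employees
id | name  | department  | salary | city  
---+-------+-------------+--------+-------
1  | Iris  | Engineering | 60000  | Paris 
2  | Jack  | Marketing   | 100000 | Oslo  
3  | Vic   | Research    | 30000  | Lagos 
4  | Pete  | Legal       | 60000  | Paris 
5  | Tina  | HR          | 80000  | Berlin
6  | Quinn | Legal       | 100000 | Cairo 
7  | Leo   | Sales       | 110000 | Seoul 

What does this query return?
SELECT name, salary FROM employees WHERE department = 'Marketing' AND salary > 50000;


Filtering: department = 'Marketing' AND salary > 50000
Matching: 1 rows

1 rows:
Jack, 100000


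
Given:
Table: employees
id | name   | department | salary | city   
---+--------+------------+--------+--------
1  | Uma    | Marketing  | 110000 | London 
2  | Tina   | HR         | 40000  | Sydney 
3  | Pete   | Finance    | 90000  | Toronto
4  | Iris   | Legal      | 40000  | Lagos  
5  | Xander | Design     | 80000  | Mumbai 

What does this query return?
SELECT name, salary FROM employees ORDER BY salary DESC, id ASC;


Sorting by salary DESC, then id ASC for ties

5 rows:
Uma, 110000
Pete, 90000
Xander, 80000
Tina, 40000
Iris, 40000


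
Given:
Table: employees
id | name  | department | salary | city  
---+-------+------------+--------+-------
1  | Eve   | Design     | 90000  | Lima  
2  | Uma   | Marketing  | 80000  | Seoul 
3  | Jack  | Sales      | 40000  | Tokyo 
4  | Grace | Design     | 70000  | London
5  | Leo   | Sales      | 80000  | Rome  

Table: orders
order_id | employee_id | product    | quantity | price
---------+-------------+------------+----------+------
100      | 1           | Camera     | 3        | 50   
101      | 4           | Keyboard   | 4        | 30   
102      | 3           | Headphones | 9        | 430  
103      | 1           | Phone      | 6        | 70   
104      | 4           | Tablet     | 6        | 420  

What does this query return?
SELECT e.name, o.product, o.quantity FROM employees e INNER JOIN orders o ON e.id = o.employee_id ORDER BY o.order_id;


Joining employees.id = orders.employee_id:
  employee Eve (id=1) -> order Camera
  employee Grace (id=4) -> order Keyboard
  employee Jack (id=3) -> order Headphones
  employee Eve (id=1) -> order Phone
  employee Grace (id=4) -> order Tablet


5 rows:
Eve, Camera, 3
Grace, Keyboard, 4
Jack, Headphones, 9
Eve, Phone, 6
Grace, Tablet, 6


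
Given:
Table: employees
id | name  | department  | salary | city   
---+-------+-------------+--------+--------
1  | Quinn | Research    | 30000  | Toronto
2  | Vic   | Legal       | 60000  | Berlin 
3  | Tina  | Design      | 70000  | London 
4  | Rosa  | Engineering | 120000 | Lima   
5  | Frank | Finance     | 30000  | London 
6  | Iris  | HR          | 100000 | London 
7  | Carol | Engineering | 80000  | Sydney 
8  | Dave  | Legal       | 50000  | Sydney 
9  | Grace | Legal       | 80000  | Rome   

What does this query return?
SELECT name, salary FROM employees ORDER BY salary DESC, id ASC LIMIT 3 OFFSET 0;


Sort by salary DESC (id ASC tiebreak), then skip 0 and take 3
Rows 1 through 3

3 rows:
Rosa, 120000
Iris, 100000
Carol, 80000


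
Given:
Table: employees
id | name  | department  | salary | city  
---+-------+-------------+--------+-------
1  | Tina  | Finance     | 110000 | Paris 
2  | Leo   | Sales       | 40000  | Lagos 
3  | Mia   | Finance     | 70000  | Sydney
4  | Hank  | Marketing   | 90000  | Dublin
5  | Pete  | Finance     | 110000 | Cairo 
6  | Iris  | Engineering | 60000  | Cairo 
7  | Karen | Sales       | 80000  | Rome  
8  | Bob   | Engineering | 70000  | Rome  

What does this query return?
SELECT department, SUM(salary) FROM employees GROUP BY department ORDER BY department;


Summing salary within each department:
  Engineering: 60000 + 70000 = 130000
  Finance: 110000 + 70000 + 110000 = 290000
  Marketing: 90000 = 90000
  Sales: 40000 + 80000 = 120000


4 groups:
Engineering, 130000
Finance, 290000
Marketing, 90000
Sales, 120000


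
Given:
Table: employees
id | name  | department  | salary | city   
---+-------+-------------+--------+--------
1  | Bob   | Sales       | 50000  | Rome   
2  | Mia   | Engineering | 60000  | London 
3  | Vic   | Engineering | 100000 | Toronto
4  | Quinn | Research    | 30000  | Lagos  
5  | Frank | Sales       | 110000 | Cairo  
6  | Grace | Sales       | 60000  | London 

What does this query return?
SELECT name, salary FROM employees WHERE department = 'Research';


Filtering: department = 'Research'
Matching rows: 1

1 rows:
Quinn, 30000


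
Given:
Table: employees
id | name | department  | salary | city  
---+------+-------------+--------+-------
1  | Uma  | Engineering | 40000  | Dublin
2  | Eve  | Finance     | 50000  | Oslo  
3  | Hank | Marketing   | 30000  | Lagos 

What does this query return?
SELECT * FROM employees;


SELECT * returns all 3 rows with all columns

3 rows:
1, Uma, Engineering, 40000, Dublin
2, Eve, Finance, 50000, Oslo
3, Hank, Marketing, 30000, Lagos


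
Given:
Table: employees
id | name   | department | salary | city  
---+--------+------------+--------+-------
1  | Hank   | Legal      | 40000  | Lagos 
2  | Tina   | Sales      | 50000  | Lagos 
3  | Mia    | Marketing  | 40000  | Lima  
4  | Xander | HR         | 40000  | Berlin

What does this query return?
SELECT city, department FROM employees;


Projecting columns: city, department

4 rows:
Lagos, Legal
Lagos, Sales
Lima, Marketing
Berlin, HR


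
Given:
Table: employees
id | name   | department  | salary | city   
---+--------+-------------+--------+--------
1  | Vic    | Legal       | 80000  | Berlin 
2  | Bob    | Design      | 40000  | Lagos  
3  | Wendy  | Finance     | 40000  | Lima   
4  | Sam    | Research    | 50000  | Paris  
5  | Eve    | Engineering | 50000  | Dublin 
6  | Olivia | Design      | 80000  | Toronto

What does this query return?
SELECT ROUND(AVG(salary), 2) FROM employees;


SUM(salary) = 340000
COUNT = 6
ROUND(AVG, 2) = ROUND(340000 / 6, 2) = 56666.67

56666.67


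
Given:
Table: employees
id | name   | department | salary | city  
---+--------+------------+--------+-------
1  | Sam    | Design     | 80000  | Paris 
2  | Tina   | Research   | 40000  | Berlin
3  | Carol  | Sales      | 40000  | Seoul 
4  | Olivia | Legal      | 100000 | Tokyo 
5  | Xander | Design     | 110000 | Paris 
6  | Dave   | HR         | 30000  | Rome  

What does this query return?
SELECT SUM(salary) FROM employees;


SUM(salary) = 80000 + 40000 + 40000 + 100000 + 110000 + 30000 = 400000

400000


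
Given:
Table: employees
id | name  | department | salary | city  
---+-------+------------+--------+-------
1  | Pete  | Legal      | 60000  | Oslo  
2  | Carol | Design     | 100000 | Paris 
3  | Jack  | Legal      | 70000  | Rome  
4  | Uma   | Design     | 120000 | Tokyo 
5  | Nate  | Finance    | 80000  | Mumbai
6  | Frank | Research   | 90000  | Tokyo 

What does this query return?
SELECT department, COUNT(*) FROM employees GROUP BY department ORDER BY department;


Assigning each row to its department group:
  Pete -> Legal
  Carol -> Design
  Jack -> Legal
  Uma -> Design
  Nate -> Finance
  Frank -> Research


4 groups:
Design, 2
Finance, 1
Legal, 2
Research, 1


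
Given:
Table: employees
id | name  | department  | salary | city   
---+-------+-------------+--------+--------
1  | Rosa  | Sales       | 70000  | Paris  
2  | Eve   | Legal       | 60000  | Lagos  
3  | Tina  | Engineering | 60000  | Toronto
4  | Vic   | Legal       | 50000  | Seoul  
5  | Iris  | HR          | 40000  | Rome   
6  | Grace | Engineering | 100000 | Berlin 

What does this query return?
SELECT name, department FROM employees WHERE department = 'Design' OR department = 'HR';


Filtering: department = 'Design' OR 'HR'
Matching: 1 rows

1 rows:
Iris, HR


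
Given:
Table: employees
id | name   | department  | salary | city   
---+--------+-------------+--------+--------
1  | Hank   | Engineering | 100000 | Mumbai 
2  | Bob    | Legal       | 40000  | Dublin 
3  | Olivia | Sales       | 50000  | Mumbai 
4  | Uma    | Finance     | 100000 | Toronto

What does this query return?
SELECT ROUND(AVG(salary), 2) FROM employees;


SUM(salary) = 290000
COUNT = 4
ROUND(AVG, 2) = ROUND(290000 / 4, 2) = 72500.0

72500.0


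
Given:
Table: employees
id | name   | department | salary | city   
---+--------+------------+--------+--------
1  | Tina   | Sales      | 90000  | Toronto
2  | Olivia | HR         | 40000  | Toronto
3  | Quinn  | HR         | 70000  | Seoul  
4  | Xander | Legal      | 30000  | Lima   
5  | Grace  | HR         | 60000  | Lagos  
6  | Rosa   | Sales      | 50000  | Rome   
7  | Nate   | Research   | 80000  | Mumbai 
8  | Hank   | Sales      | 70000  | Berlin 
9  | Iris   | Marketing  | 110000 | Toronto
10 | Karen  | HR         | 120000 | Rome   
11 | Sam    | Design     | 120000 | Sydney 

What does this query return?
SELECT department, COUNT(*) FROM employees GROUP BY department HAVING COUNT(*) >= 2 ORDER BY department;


Groups with count >= 2:
  HR: 4 -> PASS
  Sales: 3 -> PASS
  Design: 1 -> filtered out
  Legal: 1 -> filtered out
  Marketing: 1 -> filtered out
  Research: 1 -> filtered out


2 groups:
HR, 4
Sales, 3


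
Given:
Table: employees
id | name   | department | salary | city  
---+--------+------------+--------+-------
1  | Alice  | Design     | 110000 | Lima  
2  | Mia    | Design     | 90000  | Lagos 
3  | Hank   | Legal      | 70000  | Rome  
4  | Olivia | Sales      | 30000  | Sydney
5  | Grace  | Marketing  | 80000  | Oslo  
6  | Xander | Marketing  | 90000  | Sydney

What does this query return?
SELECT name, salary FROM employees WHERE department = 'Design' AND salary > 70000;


Filtering: department = 'Design' AND salary > 70000
Matching: 2 rows

2 rows:
Alice, 110000
Mia, 90000


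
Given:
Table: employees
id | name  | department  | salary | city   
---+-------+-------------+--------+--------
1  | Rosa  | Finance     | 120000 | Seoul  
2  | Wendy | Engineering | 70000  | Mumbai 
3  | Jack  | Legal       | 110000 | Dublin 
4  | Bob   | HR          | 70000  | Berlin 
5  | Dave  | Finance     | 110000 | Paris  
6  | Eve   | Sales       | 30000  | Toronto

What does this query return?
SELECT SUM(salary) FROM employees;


SUM(salary) = 120000 + 70000 + 110000 + 70000 + 110000 + 30000 = 510000

510000


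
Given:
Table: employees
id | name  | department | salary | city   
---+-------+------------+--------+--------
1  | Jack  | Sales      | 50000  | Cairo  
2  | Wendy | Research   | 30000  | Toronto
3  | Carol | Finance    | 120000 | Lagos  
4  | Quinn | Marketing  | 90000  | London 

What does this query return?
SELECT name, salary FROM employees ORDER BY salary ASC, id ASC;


Sorting by salary ASC, then id ASC for ties

4 rows:
Wendy, 30000
Jack, 50000
Quinn, 90000
Carol, 120000


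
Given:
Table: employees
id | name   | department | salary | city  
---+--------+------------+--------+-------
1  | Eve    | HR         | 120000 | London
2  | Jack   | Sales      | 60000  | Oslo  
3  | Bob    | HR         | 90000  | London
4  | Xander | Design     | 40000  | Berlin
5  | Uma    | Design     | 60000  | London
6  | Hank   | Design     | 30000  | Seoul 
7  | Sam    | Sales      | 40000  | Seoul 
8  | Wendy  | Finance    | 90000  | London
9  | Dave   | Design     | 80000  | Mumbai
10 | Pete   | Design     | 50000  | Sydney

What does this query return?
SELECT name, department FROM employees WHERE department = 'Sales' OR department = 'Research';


Filtering: department = 'Sales' OR 'Research'
Matching: 2 rows

2 rows:
Jack, Sales
Sam, Sales


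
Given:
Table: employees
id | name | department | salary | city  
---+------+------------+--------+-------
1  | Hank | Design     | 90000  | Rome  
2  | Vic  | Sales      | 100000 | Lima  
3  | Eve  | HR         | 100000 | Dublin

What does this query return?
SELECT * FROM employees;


SELECT * returns all 3 rows with all columns

3 rows:
1, Hank, Design, 90000, Rome
2, Vic, Sales, 100000, Lima
3, Eve, HR, 100000, Dublin


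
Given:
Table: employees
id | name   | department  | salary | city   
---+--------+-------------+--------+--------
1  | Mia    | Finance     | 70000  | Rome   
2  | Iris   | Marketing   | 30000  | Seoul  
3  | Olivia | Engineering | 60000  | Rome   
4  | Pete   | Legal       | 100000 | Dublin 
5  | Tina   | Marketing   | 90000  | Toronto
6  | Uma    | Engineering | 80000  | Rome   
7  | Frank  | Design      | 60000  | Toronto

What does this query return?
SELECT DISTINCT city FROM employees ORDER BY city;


All 'city' values (row order): Rome, Seoul, Rome, Dublin, Toronto, Rome, Toronto
Removing duplicates leaves 4 unique value(s).

4 values:
Dublin
Rome
Seoul
Toronto


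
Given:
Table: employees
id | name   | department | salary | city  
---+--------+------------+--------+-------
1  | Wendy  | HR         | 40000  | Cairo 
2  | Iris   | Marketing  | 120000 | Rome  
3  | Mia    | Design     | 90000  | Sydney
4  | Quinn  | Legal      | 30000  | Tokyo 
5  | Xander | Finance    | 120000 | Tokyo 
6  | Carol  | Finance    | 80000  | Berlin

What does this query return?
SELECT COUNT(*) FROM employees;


COUNT(*) counts all rows

6


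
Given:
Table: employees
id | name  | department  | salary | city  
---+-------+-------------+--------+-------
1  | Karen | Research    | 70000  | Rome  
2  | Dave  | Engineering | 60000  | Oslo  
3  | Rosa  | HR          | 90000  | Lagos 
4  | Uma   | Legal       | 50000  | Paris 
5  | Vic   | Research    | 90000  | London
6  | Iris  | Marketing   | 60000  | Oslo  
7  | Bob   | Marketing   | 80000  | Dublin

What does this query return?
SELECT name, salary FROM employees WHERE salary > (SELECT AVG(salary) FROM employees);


Subquery: AVG(salary) = 71428.57
Filtering: salary > 71428.57
  Rosa (90000) -> MATCH
  Vic (90000) -> MATCH
  Bob (80000) -> MATCH


3 rows:
Rosa, 90000
Vic, 90000
Bob, 80000


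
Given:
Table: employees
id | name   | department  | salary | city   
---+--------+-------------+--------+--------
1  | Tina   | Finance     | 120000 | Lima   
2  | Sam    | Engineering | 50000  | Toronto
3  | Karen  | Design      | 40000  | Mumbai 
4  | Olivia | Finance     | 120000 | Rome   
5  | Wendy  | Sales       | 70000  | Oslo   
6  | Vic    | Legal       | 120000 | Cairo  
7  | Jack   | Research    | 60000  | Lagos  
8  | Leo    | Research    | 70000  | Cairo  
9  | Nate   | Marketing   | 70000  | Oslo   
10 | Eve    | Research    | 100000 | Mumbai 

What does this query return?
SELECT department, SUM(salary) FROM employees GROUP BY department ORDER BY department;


Summing salary within each department:
  Design: 40000 = 40000
  Engineering: 50000 = 50000
  Finance: 120000 + 120000 = 240000
  Legal: 120000 = 120000
  Marketing: 70000 = 70000
  Research: 60000 + 70000 + 100000 = 230000
  Sales: 70000 = 70000


7 groups:
Design, 40000
Engineering, 50000
Finance, 240000
Legal, 120000
Marketing, 70000
Research, 230000
Sales, 70000


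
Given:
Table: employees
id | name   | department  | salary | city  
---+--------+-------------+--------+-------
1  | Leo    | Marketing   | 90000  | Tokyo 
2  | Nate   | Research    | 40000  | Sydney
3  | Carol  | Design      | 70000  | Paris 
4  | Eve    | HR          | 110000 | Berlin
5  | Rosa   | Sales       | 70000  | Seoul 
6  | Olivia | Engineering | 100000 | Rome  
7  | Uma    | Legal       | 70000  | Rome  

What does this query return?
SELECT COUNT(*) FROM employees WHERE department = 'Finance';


Counting rows where department = 'Finance'


0


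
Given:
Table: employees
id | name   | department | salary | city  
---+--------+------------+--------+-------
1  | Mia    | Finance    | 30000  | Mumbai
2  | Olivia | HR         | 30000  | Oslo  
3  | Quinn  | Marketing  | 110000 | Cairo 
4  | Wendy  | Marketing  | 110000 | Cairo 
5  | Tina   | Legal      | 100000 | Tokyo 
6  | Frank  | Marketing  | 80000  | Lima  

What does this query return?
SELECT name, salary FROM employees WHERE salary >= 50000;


Filtering: salary >= 50000
Matching: 4 rows

4 rows:
Quinn, 110000
Wendy, 110000
Tina, 100000
Frank, 80000


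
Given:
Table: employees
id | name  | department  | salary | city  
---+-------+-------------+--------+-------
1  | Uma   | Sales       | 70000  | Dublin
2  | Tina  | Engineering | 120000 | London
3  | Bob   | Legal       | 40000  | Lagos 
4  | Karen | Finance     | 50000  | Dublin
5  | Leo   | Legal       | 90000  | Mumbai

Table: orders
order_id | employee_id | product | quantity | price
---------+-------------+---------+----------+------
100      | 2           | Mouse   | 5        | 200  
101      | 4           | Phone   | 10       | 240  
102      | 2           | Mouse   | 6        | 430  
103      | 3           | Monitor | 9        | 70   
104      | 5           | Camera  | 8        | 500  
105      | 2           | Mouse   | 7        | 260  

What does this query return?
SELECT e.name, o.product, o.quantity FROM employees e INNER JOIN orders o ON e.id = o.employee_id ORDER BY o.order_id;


Joining employees.id = orders.employee_id:
  employee Tina (id=2) -> order Mouse
  employee Karen (id=4) -> order Phone
  employee Tina (id=2) -> order Mouse
  employee Bob (id=3) -> order Monitor
  employee Leo (id=5) -> order Camera
  employee Tina (id=2) -> order Mouse


6 rows:
Tina, Mouse, 5
Karen, Phone, 10
Tina, Mouse, 6
Bob, Monitor, 9
Leo, Camera, 8
Tina, Mouse, 7


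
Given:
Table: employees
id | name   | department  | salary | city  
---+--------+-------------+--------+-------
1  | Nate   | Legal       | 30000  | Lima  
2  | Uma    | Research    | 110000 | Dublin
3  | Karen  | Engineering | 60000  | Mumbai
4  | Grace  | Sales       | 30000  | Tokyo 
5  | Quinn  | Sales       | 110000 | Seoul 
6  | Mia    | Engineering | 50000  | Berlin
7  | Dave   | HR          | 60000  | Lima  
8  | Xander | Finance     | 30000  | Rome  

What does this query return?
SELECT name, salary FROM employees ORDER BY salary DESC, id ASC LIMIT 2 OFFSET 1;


Sort by salary DESC (id ASC tiebreak), then skip 1 and take 2
Rows 2 through 3

2 rows:
Quinn, 110000
Karen, 60000


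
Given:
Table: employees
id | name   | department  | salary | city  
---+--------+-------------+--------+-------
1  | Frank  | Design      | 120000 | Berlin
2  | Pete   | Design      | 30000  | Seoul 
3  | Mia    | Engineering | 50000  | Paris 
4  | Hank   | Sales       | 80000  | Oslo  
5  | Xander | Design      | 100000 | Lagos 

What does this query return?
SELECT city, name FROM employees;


Projecting columns: city, name

5 rows:
Berlin, Frank
Seoul, Pete
Paris, Mia
Oslo, Hank
Lagos, Xander


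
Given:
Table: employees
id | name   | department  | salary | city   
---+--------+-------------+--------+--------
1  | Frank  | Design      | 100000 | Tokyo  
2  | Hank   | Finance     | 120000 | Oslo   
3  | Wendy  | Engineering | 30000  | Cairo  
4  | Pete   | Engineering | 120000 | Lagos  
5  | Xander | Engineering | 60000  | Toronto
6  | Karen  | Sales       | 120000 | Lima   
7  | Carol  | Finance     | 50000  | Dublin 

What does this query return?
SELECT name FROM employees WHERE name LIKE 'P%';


LIKE 'P%' matches names starting with 'P'
Matching: 1

1 rows:
Pete


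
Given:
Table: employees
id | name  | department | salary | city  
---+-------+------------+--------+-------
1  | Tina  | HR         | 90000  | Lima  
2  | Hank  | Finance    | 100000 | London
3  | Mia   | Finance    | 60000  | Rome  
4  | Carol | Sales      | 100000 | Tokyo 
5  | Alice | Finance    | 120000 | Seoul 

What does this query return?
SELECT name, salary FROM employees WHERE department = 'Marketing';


Filtering: department = 'Marketing'
Matching rows: 0

Empty result set (0 rows)


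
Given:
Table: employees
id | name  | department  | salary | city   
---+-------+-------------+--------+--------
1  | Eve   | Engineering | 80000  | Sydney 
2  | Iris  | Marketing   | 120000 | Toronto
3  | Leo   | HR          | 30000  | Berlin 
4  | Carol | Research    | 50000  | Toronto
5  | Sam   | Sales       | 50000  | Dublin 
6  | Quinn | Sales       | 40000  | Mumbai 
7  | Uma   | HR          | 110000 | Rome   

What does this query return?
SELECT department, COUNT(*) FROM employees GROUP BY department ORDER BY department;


Assigning each row to its department group:
  Eve -> Engineering
  Iris -> Marketing
  Leo -> HR
  Carol -> Research
  Sam -> Sales
  Quinn -> Sales
  Uma -> HR


5 groups:
Engineering, 1
HR, 2
Marketing, 1
Research, 1
Sales, 2


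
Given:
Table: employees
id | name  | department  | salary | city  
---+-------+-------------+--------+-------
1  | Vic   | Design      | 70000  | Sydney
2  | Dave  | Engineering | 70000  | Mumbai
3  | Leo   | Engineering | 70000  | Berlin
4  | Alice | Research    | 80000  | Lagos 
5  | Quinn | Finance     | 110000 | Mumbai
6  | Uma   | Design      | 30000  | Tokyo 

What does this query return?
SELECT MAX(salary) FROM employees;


Salaries: 70000, 70000, 70000, 80000, 110000, 30000
MAX = 110000

110000


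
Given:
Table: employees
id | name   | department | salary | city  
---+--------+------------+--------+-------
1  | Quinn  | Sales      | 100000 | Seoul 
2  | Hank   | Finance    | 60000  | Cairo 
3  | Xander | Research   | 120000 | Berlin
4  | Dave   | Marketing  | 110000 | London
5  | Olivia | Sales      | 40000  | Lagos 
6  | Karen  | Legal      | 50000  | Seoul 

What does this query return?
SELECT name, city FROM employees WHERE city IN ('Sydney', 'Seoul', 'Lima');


Filtering: city IN ('Sydney', 'Seoul', 'Lima')
Matching: 2 rows

2 rows:
Quinn, Seoul
Karen, Seoul


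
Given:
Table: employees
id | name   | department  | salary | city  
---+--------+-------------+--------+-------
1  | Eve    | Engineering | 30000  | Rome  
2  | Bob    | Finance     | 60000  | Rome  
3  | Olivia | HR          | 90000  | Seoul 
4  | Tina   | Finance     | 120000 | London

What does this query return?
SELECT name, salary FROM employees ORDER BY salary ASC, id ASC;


Sorting by salary ASC, then id ASC for ties

4 rows:
Eve, 30000
Bob, 60000
Olivia, 90000
Tina, 120000


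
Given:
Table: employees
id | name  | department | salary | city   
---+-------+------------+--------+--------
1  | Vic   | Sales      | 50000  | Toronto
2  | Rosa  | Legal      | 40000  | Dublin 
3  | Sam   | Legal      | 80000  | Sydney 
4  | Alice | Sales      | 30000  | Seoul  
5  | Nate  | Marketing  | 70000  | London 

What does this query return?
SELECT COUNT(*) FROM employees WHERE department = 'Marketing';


Counting rows where department = 'Marketing'
  Nate -> MATCH


1


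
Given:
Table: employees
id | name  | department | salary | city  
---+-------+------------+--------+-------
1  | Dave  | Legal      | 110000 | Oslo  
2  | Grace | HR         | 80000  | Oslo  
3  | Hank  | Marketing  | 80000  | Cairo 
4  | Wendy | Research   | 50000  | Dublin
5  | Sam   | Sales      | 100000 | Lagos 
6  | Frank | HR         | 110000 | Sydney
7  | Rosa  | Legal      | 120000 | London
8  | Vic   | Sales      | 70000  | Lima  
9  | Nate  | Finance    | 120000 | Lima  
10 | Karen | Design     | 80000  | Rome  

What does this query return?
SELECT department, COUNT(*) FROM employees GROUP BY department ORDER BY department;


Assigning each row to its department group:
  Dave -> Legal
  Grace -> HR
  Hank -> Marketing
  Wendy -> Research
  Sam -> Sales
  Frank -> HR
  Rosa -> Legal
  Vic -> Sales
  Nate -> Finance
  Karen -> Design


7 groups:
Design, 1
Finance, 1
HR, 2
Legal, 2
Marketing, 1
Research, 1
Sales, 2


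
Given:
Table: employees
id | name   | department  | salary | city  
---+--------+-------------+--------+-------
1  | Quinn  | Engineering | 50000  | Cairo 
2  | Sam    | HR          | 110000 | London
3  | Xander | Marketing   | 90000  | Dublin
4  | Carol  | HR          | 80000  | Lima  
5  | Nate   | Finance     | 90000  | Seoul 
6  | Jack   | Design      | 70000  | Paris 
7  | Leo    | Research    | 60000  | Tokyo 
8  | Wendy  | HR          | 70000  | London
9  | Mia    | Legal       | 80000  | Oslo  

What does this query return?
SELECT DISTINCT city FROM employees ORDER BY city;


All 'city' values (row order): Cairo, London, Dublin, Lima, Seoul, Paris, Tokyo, London, Oslo
Removing duplicates leaves 8 unique value(s).

8 values:
Cairo
Dublin
Lima
London
Oslo
Paris
Seoul
Tokyo


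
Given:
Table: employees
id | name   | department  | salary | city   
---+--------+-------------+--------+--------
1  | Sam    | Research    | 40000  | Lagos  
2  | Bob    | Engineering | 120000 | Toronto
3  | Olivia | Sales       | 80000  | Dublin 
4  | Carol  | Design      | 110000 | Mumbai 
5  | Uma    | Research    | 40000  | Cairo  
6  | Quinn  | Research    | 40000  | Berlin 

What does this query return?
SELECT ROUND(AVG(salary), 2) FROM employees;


SUM(salary) = 430000
COUNT = 6
ROUND(AVG, 2) = ROUND(430000 / 6, 2) = 71666.67

71666.67


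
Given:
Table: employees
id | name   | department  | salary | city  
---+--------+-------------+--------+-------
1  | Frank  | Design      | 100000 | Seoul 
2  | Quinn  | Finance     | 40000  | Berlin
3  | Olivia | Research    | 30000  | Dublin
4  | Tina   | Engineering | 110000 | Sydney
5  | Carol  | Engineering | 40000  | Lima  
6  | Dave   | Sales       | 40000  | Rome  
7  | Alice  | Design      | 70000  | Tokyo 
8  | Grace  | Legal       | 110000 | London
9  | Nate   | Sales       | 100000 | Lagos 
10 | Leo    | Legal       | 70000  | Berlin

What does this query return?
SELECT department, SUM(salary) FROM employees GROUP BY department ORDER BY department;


Summing salary within each department:
  Design: 100000 + 70000 = 170000
  Engineering: 110000 + 40000 = 150000
  Finance: 40000 = 40000
  Legal: 110000 + 70000 = 180000
  Research: 30000 = 30000
  Sales: 40000 + 100000 = 140000


6 groups:
Design, 170000
Engineering, 150000
Finance, 40000
Legal, 180000
Research, 30000
Sales, 140000


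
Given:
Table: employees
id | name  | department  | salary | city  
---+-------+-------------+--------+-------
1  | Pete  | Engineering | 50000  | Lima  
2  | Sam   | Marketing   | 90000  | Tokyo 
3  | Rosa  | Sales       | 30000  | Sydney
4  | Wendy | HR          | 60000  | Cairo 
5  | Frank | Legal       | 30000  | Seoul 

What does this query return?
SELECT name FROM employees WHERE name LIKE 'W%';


LIKE 'W%' matches names starting with 'W'
Matching: 1

1 rows:
Wendy


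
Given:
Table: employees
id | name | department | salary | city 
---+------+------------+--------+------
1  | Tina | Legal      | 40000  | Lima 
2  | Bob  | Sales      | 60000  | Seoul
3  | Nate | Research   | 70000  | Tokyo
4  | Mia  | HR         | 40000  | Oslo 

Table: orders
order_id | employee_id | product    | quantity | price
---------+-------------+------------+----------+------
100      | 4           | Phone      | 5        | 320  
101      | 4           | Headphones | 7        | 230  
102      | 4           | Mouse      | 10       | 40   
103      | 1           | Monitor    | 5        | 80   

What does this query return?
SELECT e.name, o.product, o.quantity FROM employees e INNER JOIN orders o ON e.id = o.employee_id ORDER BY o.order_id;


Joining employees.id = orders.employee_id:
  employee Mia (id=4) -> order Phone
  employee Mia (id=4) -> order Headphones
  employee Mia (id=4) -> order Mouse
  employee Tina (id=1) -> order Monitor


4 rows:
Mia, Phone, 5
Mia, Headphones, 7
Mia, Mouse, 10
Tina, Monitor, 5


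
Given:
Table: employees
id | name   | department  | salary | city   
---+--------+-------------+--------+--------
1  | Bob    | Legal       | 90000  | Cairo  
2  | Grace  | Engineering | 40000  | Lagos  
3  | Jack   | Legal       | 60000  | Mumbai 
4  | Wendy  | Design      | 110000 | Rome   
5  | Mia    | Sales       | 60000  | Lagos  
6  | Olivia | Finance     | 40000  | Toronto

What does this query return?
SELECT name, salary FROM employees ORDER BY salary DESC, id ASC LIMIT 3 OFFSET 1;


Sort by salary DESC (id ASC tiebreak), then skip 1 and take 3
Rows 2 through 4

3 rows:
Bob, 90000
Jack, 60000
Mia, 60000


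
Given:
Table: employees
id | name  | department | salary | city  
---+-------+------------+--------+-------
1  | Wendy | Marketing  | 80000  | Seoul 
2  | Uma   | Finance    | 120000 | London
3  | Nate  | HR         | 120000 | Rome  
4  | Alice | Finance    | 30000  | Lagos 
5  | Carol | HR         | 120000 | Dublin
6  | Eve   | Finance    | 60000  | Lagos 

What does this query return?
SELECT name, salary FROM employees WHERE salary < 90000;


Filtering: salary < 90000
Matching: 3 rows

3 rows:
Wendy, 80000
Alice, 30000
Eve, 60000


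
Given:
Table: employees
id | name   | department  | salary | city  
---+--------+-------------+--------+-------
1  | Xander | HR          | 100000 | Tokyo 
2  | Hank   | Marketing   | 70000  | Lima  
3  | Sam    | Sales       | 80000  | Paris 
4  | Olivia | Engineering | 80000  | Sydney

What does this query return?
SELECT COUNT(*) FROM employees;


COUNT(*) counts all rows

4


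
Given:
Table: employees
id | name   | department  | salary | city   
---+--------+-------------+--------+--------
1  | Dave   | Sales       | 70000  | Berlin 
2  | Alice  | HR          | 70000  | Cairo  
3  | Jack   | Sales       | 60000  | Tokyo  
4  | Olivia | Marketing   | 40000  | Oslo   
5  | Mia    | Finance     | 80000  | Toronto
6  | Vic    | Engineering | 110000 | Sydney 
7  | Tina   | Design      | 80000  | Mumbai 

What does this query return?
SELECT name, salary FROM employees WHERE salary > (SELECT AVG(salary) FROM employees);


Subquery: AVG(salary) = 72857.14
Filtering: salary > 72857.14
  Mia (80000) -> MATCH
  Vic (110000) -> MATCH
  Tina (80000) -> MATCH


3 rows:
Mia, 80000
Vic, 110000
Tina, 80000


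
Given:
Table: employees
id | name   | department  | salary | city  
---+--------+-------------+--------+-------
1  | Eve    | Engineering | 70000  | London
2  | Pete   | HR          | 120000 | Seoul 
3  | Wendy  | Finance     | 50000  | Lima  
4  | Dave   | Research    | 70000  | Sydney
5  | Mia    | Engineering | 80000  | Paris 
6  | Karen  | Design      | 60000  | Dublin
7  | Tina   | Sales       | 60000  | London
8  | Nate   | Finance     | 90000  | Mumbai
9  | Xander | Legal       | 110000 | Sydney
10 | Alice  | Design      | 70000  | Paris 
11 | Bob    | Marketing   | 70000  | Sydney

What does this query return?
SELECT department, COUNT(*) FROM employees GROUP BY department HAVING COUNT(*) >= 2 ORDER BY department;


Groups with count >= 2:
  Design: 2 -> PASS
  Engineering: 2 -> PASS
  Finance: 2 -> PASS
  HR: 1 -> filtered out
  Legal: 1 -> filtered out
  Marketing: 1 -> filtered out
  Research: 1 -> filtered out
  Sales: 1 -> filtered out


3 groups:
Design, 2
Engineering, 2
Finance, 2


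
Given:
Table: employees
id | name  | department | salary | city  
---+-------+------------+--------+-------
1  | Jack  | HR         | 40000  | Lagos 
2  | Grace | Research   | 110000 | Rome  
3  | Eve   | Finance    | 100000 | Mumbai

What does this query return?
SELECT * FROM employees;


SELECT * returns all 3 rows with all columns

3 rows:
1, Jack, HR, 40000, Lagos
2, Grace, Research, 110000, Rome
3, Eve, Finance, 100000, Mumbai
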